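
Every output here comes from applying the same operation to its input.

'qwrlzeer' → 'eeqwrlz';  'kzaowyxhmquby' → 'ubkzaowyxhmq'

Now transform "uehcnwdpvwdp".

wduehcnwdpv

What's happening: delete the last character, then move the last 2 characters to the front (rotate right by 2).
On "uehcnwdpvwdp": the first step gives "uehcnwdpvwd", and the second then gives "wduehcnwdpv".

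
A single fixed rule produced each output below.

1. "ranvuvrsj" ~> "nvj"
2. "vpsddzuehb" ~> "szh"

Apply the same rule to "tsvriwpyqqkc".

vwqc

The pattern: keep one character in every 3, starting at position 3 (positions 3rd, 6th, 9th, ...).
Doing the same to "tsvriwpyqqkc": "vwqc".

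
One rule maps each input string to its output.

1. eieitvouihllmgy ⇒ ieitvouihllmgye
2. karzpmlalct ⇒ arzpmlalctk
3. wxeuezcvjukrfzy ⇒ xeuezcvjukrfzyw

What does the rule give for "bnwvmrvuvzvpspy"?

nwvmrvuvzvpspyb

The transformation: move the first character to the end.
For "bnwvmrvuvzvpspy" the result is "nwvmrvuvzvpspyb".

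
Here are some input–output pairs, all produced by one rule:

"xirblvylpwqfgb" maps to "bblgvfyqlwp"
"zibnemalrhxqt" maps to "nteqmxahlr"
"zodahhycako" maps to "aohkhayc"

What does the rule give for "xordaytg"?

dgaty

The rule is to delete the first 3 characters, then take characters alternately from the front and the back (1st, last, 2nd, 2nd-last, ...).
Applying both steps to "xordaytg": "daytg", then "dgaty".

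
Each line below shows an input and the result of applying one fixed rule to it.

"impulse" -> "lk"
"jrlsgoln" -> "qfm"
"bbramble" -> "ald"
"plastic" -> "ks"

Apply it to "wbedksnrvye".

Rule — keep one character in every 3, starting at position 2 (positions 2nd, 5th, 8th, ...), then shift every letter 1 place backward in the alphabet (wrapping around).
Working it through for "wbedksnrvye": intermediate "bkre", final "ajqd".
(Check on "impulse": → "ml" → "lk" ✓)

ajqd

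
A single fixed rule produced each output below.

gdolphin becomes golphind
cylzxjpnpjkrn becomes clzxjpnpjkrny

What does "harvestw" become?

Rule — move the first character to the end, then swap the first and last characters.
Applying that to "harvestw" gives "hrvestwa".
(Check on "cylzxjpnpjkrn": → "ylzxjpnpjkrnc" → "clzxjpnpjkrny" ✓)

hrvestwa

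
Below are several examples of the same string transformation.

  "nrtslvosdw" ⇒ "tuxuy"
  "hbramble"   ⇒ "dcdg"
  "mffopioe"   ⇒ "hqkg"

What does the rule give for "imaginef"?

oiph

Each output is the input with this applied: keep every other character starting from the second (positions 2nd, 4th, 6th, ...), then shift every letter 2 places forward in the alphabet (wrapping around).
"imaginef" → "mgnf" → "oiph".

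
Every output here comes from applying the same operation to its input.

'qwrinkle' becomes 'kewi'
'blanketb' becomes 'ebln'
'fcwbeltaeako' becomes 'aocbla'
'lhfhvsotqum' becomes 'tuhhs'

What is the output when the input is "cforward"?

Looking at the pairs, the operation is to keep every other character starting from the second (positions 2nd, 4th, 6th, ...), then move the last 2 characters to the front (rotate right by 2).
For "cforward", step one produces "frad"; step two turns that into "adfr".

adfr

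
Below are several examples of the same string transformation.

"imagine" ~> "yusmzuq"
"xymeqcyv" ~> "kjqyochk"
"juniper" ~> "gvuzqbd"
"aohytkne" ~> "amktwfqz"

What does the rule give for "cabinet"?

What's happening: shift every letter 12 places forward in the alphabet (wrapping around), then swap each adjacent pair of characters (1↔2, 3↔4, ...).
"cabinet" → "mounqzf".
(Check on "juniper": → "vgzubqd" → "gvuzqbd" ✓)

mounqzf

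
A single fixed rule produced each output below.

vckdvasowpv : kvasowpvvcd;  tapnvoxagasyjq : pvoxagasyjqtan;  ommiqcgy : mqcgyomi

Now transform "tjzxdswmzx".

zdswmzxtjx

Rule — move the first 3 characters to the end (rotate left by 3), then swap the first and last characters.
On "tjzxdswmzx" that produces "zdswmzxtjx".
(Check on "tapnvoxagasyjq": → "nvoxagasyjqtap" → "pvoxagasyjqtan" ✓)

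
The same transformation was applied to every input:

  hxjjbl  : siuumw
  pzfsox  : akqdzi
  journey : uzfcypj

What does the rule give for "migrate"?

The pattern: shift every letter 11 places forward in the alphabet (wrapping around).
Doing the same to "migrate": "xtrclep".

xtrclep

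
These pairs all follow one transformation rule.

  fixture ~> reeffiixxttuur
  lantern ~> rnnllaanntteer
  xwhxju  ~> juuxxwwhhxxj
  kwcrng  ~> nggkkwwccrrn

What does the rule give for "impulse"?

In each case the input is transformed by: double every character, then move the last 3 characters to the front (rotate right by 3).
"impulse" → "iimmppuullssee" → "seeiimmppuulls".

seeiimmppuulls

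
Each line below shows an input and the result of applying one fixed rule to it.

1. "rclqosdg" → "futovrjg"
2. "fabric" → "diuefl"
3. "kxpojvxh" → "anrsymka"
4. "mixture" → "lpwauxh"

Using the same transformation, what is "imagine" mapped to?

pljdqlh

In each case the input is transformed by: shift every letter 3 places forward in the alphabet (wrapping around), then swap each adjacent pair of characters (1↔2, 3↔4, ...).
"imagine" → "lpdjlqh" → "pljdqlh".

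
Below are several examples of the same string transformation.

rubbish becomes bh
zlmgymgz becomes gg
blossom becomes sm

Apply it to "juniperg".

The pattern: move the first character to the end, then keep one character in every 3, starting at position 3 (positions 3rd, 6th, 9th, ...).
For "juniperg", step one produces "unipergj"; step two turns that into "ir".

ir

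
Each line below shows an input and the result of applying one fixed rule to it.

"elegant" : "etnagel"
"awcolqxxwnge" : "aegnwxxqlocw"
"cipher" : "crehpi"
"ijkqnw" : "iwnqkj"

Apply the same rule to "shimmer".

sremmih

In each case the input is transformed by: reverse the string, then move the last character to the front.
Applying both steps to "shimmer": "remmihs", then "sremmih".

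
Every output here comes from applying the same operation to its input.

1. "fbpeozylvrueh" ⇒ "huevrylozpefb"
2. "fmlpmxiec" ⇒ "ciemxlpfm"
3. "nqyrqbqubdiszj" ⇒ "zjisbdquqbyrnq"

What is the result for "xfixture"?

retuixxf

Looking at the pairs, the operation is to swap each adjacent pair of characters (1↔2, 3↔4, ...), then reverse the string.
"xfixture" → "retuixxf".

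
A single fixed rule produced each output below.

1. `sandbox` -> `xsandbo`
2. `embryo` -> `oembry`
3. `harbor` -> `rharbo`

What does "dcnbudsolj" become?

jdcnbudsol

What's happening: move the last character to the front.
So "dcnbudsolj" becomes "jdcnbudsol".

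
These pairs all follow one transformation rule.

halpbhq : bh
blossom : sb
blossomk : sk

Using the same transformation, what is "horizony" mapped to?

zy

In each case the input is transformed by: move the first 2 characters to the end (rotate left by 2), then keep one character in every 3, starting at position 3 (positions 3rd, 6th, 9th, ...).
So "horizony" becomes "zy".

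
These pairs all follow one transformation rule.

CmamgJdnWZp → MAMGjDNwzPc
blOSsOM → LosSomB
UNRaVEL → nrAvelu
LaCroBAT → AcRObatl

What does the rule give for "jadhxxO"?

The pattern: move the first character to the end, then flip the case of every letter.
Working it through for "jadhxxO": intermediate "adhxxOj", final "ADHXXoJ".

ADHXXoJ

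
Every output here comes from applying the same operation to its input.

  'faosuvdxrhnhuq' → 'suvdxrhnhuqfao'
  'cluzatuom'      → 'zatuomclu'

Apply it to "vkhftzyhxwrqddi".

The pattern: move the first 3 characters to the end (rotate left by 3).
On "vkhftzyhxwrqddi" that produces "ftzyhxwrqddivkh".

ftzyhxwrqddivkh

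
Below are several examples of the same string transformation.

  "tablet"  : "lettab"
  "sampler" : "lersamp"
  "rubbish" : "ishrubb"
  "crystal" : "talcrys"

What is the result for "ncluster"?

Rule — move the last 3 characters to the front (rotate right by 3).
So "ncluster" becomes "ternclus".

ternclus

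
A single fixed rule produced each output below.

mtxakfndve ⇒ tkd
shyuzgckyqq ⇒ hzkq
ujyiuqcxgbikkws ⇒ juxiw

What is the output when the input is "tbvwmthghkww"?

Looking at the pairs, the operation is to keep one character in every 3, starting at position 2 (positions 2nd, 5th, 8th, ...).
On "tbvwmthghkww" that produces "bmgw".

bmgw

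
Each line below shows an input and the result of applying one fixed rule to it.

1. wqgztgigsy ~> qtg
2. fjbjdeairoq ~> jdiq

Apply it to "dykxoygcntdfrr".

yocdr

In each case the input is transformed by: keep one character in every 3, starting at position 2 (positions 2nd, 5th, 8th, ...).
On "dykxoygcntdfrr" that produces "yocdr".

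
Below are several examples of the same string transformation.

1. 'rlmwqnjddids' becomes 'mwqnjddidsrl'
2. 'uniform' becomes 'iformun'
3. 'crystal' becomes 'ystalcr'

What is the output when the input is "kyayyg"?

ayygky

What's happening: move the first 2 characters to the end (rotate left by 2).
"kyayyg" → "ayygky".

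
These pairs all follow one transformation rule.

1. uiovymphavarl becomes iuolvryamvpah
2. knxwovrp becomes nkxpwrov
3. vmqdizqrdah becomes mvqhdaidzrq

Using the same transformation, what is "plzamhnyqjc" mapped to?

lpzcajmqhyn

The pattern: move the first character to the end, then take characters alternately from the front and the back (1st, last, 2nd, 2nd-last, ...).
On "plzamhnyqjc": the first step gives "lzamhnyqjcp", and the second then gives "lpzcajmqhyn".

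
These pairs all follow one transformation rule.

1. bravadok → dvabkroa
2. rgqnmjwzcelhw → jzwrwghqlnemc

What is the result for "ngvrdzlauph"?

dlznhgpvura

In each case the input is transformed by: take characters alternately from the front and the back (1st, last, 2nd, 2nd-last, ...), then move the last 3 characters to the front (rotate right by 3).
Working it through for "ngvrdzlauph": intermediate "nhgpvuradlz", final "dlznhgpvura".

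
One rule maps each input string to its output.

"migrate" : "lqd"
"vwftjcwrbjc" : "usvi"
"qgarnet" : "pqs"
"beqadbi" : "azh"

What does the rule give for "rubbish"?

qag

Each output is the input with this applied: shift every letter 1 place backward in the alphabet (wrapping around), then keep one character in every 3, starting at position 1 (positions 1st, 4th, 7th, ...).
For "rubbish", step one produces "qtaahrg"; step two turns that into "qag".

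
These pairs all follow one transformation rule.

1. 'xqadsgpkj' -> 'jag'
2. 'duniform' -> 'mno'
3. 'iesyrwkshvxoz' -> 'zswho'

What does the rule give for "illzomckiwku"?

ulmi

Looking at the pairs, the operation is to move the last character to the front, then keep one character in every 3, starting at position 1 (positions 1st, 4th, 7th, ...).
Starting from "illzomckiwku": after the first operation, "uillzomckiwk"; after the second, "ulmi".
(Check on "iesyrwkshvxoz": → "ziesyrwkshvxo" → "zswho" ✓)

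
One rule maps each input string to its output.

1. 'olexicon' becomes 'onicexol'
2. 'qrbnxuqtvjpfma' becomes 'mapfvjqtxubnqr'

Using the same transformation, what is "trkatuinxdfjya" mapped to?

yafjxdintukatr

Looking at the pairs, the operation is to reverse the string, then swap each adjacent pair of characters (1↔2, 3↔4, ...).
On "trkatuinxdfjya": the first step gives "ayjfdxniutakrt", and the second then gives "yafjxdintukatr".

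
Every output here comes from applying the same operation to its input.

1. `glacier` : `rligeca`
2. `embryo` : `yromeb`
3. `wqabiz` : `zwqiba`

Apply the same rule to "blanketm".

tnmlkeba

Looking at the pairs, the operation is to sort the characters into reverse alphabetical order.
So "blanketm" becomes "tnmlkeba".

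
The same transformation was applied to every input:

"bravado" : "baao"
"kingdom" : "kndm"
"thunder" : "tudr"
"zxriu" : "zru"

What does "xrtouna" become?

Rule — keep every other character starting from the first (positions 1st, 3rd, 5th, ...).
On "xrtouna" that produces "xtua".

xtua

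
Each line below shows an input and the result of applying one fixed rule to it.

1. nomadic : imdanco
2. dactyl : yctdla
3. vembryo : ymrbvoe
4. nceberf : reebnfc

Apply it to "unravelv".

lreavuvn

Looking at the pairs, the operation is to take characters alternately from the front and the back (1st, last, 2nd, 2nd-last, ...), then move the first 3 characters to the end (rotate left by 3).
Applying both steps to "unravelv": "uvnlreav", then "lreavuvn".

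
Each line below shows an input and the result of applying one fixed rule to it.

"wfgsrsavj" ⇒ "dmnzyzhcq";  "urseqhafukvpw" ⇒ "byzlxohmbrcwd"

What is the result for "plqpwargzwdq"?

wsxwdhyngdkx

Each output is the input with this applied: shift every letter 7 places forward in the alphabet (wrapping around).
Doing the same to "plqpwargzwdq": "wsxwdhyngdkx".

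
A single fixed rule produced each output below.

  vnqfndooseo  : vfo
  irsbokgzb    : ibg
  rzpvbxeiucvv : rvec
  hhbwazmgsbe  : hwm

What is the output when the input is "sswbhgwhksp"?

Each output is the input with this applied: delete the last 2 characters, then keep one character in every 3, starting at position 1 (positions 1st, 4th, 7th, ...).
Applying both steps to "sswbhgwhksp": "sswbhgwhk", then "sbw".

sbw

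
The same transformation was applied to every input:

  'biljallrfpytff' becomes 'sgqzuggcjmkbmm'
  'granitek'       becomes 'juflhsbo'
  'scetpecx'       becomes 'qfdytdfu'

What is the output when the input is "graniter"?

jufshsbo

What's happening: swap the front and back halves of the string, then shift every letter 1 place forward in the alphabet (wrapping around).
Working it through for "graniter": intermediate "itergran", final "jufshsbo".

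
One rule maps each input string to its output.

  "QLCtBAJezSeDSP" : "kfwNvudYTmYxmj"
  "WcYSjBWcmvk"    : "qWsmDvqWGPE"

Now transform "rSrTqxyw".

What's happening: shift every letter 6 places backward in the alphabet (wrapping around), then flip the case of every letter.
Starting from "rSrTqxyw": after the first operation, "lMlNkrsq"; after the second, "LmLnKRSQ".

LmLnKRSQ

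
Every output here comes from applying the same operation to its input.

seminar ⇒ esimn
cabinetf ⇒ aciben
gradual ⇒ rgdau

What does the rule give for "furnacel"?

ufnrca

What's happening: delete the last 2 characters, then swap each adjacent pair of characters (1↔2, 3↔4, ...).
Starting from "furnacel": after the first operation, "furnac"; after the second, "ufnrca".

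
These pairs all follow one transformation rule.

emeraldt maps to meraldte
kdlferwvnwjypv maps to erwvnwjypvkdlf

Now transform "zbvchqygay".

vchqygayzb

What's happening: move the last 3 characters to the front (rotate right by 3), then swap the front and back halves of the string.
For "zbvchqygay", step one produces "gayzbvchqy"; step two turns that into "vchqygayzb".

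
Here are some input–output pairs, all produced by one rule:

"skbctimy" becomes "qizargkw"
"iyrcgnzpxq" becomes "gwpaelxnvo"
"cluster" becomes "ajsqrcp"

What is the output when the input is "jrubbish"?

hpszzgqf

Each output is the input with this applied: shift every letter 2 places backward in the alphabet (wrapping around).
Applying that to "jrubbish" gives "hpszzgqf".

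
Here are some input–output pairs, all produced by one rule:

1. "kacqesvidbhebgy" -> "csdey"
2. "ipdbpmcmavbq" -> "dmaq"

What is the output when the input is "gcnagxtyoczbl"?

Rule — keep one character in every 3, starting at position 3 (positions 3rd, 6th, 9th, ...).
Applying that to "gcnagxtyoczbl" gives "nxob".

nxob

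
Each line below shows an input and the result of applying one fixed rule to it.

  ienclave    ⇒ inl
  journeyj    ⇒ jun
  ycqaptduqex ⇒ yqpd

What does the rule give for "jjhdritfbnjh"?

jhrtb

In each case the input is transformed by: delete the last 3 characters, then keep every other character starting from the first (positions 1st, 3rd, 5th, ...).
Applying that to "jjhdritfbnjh" gives "jhrtb".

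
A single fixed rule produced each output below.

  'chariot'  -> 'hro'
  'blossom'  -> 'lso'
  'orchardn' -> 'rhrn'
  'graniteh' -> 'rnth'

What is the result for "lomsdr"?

The pattern: keep every other character starting from the second (positions 2nd, 4th, 6th, ...).
Doing the same to "lomsdr": "osr".

osr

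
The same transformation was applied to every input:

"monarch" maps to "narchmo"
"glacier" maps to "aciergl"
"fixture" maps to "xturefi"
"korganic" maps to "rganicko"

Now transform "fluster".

usterfl

What's happening: move the first 2 characters to the end (rotate left by 2).
For "fluster" the result is "usterfl".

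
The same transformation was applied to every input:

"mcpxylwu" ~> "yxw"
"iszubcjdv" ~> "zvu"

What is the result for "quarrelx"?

Each output is the input with this applied: sort the characters into reverse alphabetical order, then keep only the first 3 characters.
On "quarrelx": the first step gives "xurrqlea", and the second then gives "xur".

xur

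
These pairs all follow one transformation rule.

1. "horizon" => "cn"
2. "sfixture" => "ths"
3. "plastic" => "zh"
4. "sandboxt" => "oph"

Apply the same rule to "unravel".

In each case the input is transformed by: keep one character in every 3, starting at position 2 (positions 2nd, 5th, 8th, ...), then shift every letter 12 places backward in the alphabet (wrapping around).
Working it through for "unravel": intermediate "nv", final "bj".
(Check on "plastic": → "lt" → "zh" ✓)

bj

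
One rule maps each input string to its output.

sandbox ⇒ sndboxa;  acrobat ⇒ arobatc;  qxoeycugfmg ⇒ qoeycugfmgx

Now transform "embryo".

ebryom

Looking at the pairs, the operation is to move the first character to the end, then swap the first and last characters.
For "embryo", step one produces "mbryoe"; step two turns that into "ebryom".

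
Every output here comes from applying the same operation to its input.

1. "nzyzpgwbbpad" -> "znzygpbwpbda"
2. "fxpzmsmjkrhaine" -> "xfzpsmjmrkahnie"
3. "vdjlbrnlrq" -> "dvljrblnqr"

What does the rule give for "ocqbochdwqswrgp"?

cobqcodhqwwsgrp

Looking at the pairs, the operation is to swap each adjacent pair of characters (1↔2, 3↔4, ...).
Doing the same to "ocqbochdwqswrgp": "cobqcodhqwwsgrp".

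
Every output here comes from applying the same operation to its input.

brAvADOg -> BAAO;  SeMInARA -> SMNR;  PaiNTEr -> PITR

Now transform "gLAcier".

Each output is the input with this applied: keep every other character starting from the first (positions 1st, 3rd, 5th, ...), then convert every letter to uppercase.
"gLAcier" → "gAir" → "GAIR".

GAIR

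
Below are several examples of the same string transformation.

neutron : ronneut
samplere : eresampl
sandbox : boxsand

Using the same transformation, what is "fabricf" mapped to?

icffabr

In each case the input is transformed by: move the last 3 characters to the front (rotate right by 3).
For "fabricf" the result is "icffabr".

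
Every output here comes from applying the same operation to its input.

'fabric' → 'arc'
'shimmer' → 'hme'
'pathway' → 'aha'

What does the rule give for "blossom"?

The pattern: keep every other character starting from the second (positions 2nd, 4th, 6th, ...).
On "blossom" that produces "lso".

lso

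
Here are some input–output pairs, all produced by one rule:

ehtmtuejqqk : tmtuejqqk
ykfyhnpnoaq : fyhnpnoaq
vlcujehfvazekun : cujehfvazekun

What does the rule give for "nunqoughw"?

What's happening: delete the first 2 characters.
Doing the same to "nunqoughw": "nqoughw".

nqoughw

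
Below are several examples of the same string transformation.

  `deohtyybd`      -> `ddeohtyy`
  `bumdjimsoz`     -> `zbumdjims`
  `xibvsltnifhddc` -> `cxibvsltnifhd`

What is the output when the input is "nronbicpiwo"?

Each output is the input with this applied: move the last character to the front, then delete the last character.
For "nronbicpiwo" the result is "onronbicpi".

onronbicpi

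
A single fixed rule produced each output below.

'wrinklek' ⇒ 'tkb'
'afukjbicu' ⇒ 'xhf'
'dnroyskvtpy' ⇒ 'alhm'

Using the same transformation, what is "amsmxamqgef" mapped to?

xjjb

In each case the input is transformed by: shift every letter 3 places backward in the alphabet (wrapping around), then keep one character in every 3, starting at position 1 (positions 1st, 4th, 7th, ...).
"amsmxamqgef" → "xjjb".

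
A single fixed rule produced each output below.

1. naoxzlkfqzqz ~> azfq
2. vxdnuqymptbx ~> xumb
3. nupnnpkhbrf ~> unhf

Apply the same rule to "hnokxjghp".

Looking at the pairs, the operation is to keep one character in every 3, starting at position 2 (positions 2nd, 5th, 8th, ...).
Doing the same to "hnokxjghp": "nxh".

nxh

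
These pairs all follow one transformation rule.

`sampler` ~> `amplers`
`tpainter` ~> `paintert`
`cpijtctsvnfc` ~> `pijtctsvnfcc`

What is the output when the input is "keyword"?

The transformation: move the first character to the end.
"keyword" → "eywordk".

eywordk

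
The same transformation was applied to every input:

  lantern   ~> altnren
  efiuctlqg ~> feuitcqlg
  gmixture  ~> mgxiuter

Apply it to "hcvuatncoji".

Looking at the pairs, the operation is to swap each adjacent pair of characters (1↔2, 3↔4, ...).
"hcvuatncoji" → "chuvtacnjoi".

chuvtacnjoi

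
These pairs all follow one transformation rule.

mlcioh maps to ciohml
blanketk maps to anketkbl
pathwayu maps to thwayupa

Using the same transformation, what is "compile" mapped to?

Rule — move the first 2 characters to the end (rotate left by 2).
"compile" → "mpileco".

mpileco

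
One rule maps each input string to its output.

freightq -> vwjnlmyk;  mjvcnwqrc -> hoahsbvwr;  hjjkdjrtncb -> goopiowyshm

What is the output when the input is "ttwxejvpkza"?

fybcjoaupey

The transformation: shift every letter 5 places forward in the alphabet (wrapping around), then swap the first and last characters.
Working it through for "ttwxejvpkza": intermediate "yybcjoaupef", final "fybcjoaupey".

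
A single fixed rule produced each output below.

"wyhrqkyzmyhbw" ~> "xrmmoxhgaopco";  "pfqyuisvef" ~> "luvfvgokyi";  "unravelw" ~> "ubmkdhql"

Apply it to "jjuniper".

fuhzzkdy

Rule — shift every letter 10 places backward in the alphabet (wrapping around), then move the last 3 characters to the front (rotate right by 3).
Applying both steps to "jjuniper": "zzkdyfuh", then "fuhzzkdy".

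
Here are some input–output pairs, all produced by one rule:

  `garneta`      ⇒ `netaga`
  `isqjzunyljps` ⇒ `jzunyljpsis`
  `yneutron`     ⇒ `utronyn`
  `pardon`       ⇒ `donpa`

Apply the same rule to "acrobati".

In each case the input is transformed by: move the first 2 characters to the end (rotate left by 2), then delete the first character.
For "acrobati", step one produces "robatiac"; step two turns that into "obatiac".

obatiac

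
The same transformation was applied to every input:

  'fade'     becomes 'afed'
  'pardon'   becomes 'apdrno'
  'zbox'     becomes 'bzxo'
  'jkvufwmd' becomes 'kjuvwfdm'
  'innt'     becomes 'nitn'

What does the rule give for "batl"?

What's happening: swap each adjacent pair of characters (1↔2, 3↔4, ...).
For "batl" the result is "ablt".

ablt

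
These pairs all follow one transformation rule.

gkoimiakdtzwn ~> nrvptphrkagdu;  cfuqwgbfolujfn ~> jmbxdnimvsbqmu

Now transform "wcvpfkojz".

djcwmrvqg

The pattern: shift every letter 7 places forward in the alphabet (wrapping around).
For "wcvpfkojz" the result is "djcwmrvqg".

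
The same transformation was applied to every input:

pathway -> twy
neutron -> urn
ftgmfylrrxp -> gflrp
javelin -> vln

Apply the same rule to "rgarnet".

The rule is to delete the first 2 characters, then keep every other character starting from the first (positions 1st, 3rd, 5th, ...).
Working it through for "rgarnet": intermediate "arnet", final "ant".

ant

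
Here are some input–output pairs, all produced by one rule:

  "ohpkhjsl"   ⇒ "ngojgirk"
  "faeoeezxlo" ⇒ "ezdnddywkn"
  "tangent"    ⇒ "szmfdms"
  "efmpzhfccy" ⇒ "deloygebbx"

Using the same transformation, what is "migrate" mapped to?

The pattern: shift every letter 1 place backward in the alphabet (wrapping around).
Doing the same to "migrate": "lhfqzsd".

lhfqzsd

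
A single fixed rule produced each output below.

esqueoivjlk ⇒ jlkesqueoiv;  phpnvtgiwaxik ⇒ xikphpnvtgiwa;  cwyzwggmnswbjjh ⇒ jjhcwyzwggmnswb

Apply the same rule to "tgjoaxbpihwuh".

wuhtgjoaxbpih

Rule — move the last 3 characters to the front (rotate right by 3).
For "tgjoaxbpihwuh" the result is "wuhtgjoaxbpih".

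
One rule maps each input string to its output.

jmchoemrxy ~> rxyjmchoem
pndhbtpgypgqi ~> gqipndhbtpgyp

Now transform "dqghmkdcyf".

cyfdqghmkd

Looking at the pairs, the operation is to move the last 3 characters to the front (rotate right by 3).
So "dqghmkdcyf" becomes "cyfdqghmkd".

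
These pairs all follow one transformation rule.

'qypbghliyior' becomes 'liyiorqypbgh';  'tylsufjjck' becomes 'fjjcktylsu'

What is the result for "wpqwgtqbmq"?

tqbmqwpqwg

Looking at the pairs, the operation is to swap the front and back halves of the string.
So "wpqwgtqbmq" becomes "tqbmqwpqwg".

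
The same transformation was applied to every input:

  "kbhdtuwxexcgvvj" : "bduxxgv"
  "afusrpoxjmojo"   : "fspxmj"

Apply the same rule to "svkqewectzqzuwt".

vqwczzw

In each case the input is transformed by: keep every other character starting from the second (positions 2nd, 4th, 6th, ...).
Applying that to "svkqewectzqzuwt" gives "vqwczzw".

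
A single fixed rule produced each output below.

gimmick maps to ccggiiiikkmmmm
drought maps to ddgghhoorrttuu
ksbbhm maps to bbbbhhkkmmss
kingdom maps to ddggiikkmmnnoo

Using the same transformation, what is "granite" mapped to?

aaeeggiinnrrtt

The transformation: sort the characters into alphabetical order, then double every character.
"granite" → "aeginrt" → "aaeeggiinnrrtt".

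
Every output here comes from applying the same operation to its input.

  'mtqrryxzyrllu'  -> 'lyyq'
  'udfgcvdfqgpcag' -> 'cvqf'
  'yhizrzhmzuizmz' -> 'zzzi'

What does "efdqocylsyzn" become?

ncsd

The transformation: keep one character in every 3, starting at position 3 (positions 3rd, 6th, 9th, ...), then swap the first and last characters.
For "efdqocylsyzn", step one produces "dcsn"; step two turns that into "ncsd".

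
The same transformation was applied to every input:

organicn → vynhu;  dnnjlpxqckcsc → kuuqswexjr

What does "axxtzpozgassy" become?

Each output is the input with this applied: shift every letter 7 places forward in the alphabet (wrapping around), then delete the last 3 characters.
Working it through for "axxtzpozgassy": intermediate "heeagwvgnhzzf", final "heeagwvgnh".

heeagwvgnh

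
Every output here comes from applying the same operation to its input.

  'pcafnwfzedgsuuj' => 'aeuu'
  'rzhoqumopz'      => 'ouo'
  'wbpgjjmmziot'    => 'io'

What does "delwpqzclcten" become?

ee

In each case the input is transformed by: keep only the vowels.
On "delwpqzclcten" that produces "ee".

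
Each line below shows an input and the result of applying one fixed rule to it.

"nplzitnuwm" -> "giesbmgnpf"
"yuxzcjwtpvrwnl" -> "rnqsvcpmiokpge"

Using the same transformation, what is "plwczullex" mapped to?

The rule is to shift every letter 7 places backward in the alphabet (wrapping around).
So "plwczullex" becomes "iepvsneexq".

iepvsneexq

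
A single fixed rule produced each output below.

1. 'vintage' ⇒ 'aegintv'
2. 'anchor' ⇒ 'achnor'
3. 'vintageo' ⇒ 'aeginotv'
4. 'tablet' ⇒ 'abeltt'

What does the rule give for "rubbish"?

What's happening: sort the characters into alphabetical order.
So "rubbish" becomes "bbhirsu".

bbhirsu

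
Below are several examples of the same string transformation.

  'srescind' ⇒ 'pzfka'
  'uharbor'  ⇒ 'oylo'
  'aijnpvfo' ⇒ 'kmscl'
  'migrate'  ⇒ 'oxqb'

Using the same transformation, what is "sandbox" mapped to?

The transformation: shift every letter 3 places backward in the alphabet (wrapping around), then delete the first 3 characters.
Working it through for "sandbox": intermediate "pxkaylu", final "aylu".

aylu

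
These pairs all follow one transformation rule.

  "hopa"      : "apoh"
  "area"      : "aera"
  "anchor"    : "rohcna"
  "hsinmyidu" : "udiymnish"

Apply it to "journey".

yenruoj

Looking at the pairs, the operation is to reverse the string.
On "journey" that produces "yenruoj".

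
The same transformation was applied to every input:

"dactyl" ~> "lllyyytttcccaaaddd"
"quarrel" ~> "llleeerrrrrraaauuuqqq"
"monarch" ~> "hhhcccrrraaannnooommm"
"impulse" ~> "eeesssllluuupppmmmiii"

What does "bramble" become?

What's happening: repeat every character 3 times, then reverse the string.
"bramble" → "bbbrrraaammmbbbllleee" → "eeelllbbbmmmaaarrrbbb".

eeelllbbbmmmaaarrrbbb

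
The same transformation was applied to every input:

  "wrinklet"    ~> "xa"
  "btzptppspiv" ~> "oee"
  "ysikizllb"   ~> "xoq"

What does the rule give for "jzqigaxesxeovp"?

fphd

What's happening: keep one character in every 3, starting at position 3 (positions 3rd, 6th, 9th, ...), then shift every letter 11 places backward in the alphabet (wrapping around).
"jzqigaxesxeovp" → "qaso" → "fphd".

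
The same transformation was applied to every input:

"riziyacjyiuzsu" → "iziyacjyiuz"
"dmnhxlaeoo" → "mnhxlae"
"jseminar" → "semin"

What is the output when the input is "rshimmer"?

shimm

In each case the input is transformed by: move the first character to the end, then delete the last 3 characters.
On "rshimmer": the first step gives "shimmerr", and the second then gives "shimm".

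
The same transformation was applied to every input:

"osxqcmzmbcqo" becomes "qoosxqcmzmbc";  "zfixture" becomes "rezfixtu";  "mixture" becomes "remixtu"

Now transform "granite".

tegrani

The pattern: move the last 2 characters to the front (rotate right by 2).
"granite" → "tegrani".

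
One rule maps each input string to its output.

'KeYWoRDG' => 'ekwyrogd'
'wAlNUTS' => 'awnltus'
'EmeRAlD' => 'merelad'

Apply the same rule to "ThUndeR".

htnuedr

The pattern: swap each adjacent pair of characters (1↔2, 3↔4, ...), then convert every letter to lowercase.
"ThUndeR" → "hTnUedR" → "htnuedr".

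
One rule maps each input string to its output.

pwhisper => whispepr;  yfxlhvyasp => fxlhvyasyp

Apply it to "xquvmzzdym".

The transformation: swap the first and last characters, then move the first character to the end.
On "xquvmzzdym": the first step gives "mquvmzzdyx", and the second then gives "quvmzzdyxm".
(Check on "yfxlhvyasp": → "pfxlhvyasy" → "fxlhvyasyp" ✓)

quvmzzdyxm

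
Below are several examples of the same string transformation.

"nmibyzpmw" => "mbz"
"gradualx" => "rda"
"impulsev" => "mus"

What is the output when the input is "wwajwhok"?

wjh

The transformation: keep every other character starting from the second (positions 2nd, 4th, 6th, ...), then delete the last character.
Doing the same to "wwajwhok": "wjh".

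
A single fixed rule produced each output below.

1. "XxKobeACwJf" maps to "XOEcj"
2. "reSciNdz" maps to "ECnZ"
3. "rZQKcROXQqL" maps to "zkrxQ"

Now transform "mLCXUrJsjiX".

lxRSI

The rule is to flip the case of every letter, then keep every other character starting from the second (positions 2nd, 4th, 6th, ...).
For "mLCXUrJsjiX", step one produces "MlcxuRjSJIx"; step two turns that into "lxRSI".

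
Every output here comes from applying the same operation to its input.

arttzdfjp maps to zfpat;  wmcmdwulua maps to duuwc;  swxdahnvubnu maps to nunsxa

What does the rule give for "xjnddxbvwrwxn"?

Looking at the pairs, the operation is to keep every other character starting from the first (positions 1st, 3rd, 5th, ...), then move the last 3 characters to the front (rotate right by 3).
Starting from "xjnddxbvwrwxn": after the first operation, "xndbwwn"; after the second, "wwnxndb".

wwnxndb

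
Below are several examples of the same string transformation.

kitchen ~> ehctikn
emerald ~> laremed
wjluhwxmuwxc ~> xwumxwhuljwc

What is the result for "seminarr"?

The transformation: reverse the string, then move the first character to the end.
"seminarr" → "rranimes" → "ranimesr".

ranimesr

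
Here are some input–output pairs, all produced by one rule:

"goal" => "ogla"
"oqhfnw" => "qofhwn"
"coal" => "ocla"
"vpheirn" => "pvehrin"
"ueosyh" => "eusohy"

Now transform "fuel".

ufle

Rule — swap each adjacent pair of characters (1↔2, 3↔4, ...).
For "fuel" the result is "ufle".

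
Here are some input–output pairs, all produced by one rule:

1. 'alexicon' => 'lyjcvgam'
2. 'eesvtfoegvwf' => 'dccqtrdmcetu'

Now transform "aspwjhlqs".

Each output is the input with this applied: move the last character to the front, then shift every letter 2 places backward in the alphabet (wrapping around).
Starting from "aspwjhlqs": after the first operation, "saspwjhlq"; after the second, "qyqnuhfjo".

qyqnuhfjo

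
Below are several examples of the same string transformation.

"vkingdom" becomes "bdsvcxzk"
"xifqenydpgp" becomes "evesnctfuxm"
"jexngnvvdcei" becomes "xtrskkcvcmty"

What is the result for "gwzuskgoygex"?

The rule is to shift every letter 11 places backward in the alphabet (wrapping around), then reverse the string.
Starting from "gwzuskgoygex": after the first operation, "vlojhzvdnvtm"; after the second, "mtvndvzhjolv".

mtvndvzhjolv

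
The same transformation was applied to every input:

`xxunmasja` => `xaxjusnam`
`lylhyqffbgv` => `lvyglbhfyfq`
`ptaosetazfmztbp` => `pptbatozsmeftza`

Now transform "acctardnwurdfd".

adcfcdtraurwdn

What's happening: take characters alternately from the front and the back (1st, last, 2nd, 2nd-last, ...).
On "acctardnwurdfd" that produces "adcfcdtraurwdn".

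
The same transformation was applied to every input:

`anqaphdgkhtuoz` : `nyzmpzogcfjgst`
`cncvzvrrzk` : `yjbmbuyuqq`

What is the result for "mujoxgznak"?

The transformation: move the last 2 characters to the front (rotate right by 2), then shift every letter 1 place backward in the alphabet (wrapping around).
On "mujoxgznak" that produces "zjltinwfym".
(Check on "cncvzvrrzk": → "zkcncvzvrr" → "yjbmbuyuqq" ✓)

zjltinwfym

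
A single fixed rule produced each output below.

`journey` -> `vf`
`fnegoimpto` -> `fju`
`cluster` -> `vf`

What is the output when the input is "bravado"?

Rule — keep one character in every 3, starting at position 3 (positions 3rd, 6th, 9th, ...), then shift every letter 1 place forward in the alphabet (wrapping around).
On "bravado": the first step gives "ad", and the second then gives "be".

be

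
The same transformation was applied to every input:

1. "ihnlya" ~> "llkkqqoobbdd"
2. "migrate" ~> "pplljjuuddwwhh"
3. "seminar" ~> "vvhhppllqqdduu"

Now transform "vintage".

Each output is the input with this applied: double every character, then shift every letter 3 places forward in the alphabet (wrapping around).
Applying both steps to "vintage": "vviinnttaaggee", then "yyllqqwwddjjhh".

yyllqqwwddjjhh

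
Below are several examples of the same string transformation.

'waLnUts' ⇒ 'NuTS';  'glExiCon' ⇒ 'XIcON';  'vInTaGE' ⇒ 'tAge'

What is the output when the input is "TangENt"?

GenT

In each case the input is transformed by: delete the first 3 characters, then flip the case of every letter.
So "TangENt" becomes "GenT".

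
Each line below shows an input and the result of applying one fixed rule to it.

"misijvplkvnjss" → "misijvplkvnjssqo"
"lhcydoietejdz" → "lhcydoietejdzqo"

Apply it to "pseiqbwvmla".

pseiqbwvmlaqo

Looking at the pairs, the operation is to append "qo".
For "pseiqbwvmla" the result is "pseiqbwvmlaqo".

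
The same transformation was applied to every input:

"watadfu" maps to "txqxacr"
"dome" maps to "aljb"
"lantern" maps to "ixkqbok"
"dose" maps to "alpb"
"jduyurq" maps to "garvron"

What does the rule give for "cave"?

zxsb

The pattern: shift every letter 3 places backward in the alphabet (wrapping around).
Applying that to "cave" gives "zxsb".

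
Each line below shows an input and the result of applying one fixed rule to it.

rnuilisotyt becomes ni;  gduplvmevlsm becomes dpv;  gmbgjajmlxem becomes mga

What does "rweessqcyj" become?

we

Looking at the pairs, the operation is to keep every other character starting from the second (positions 2nd, 4th, 6th, ...), then delete the last 3 characters.
Applying both steps to "rweessqcyj": "wescj", then "we".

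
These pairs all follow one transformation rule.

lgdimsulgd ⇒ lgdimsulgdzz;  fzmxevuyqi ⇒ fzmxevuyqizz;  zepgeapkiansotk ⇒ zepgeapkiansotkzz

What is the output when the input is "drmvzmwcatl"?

Rule — append "zz".
Applying that to "drmvzmwcatl" gives "drmvzmwcatlzz".

drmvzmwcatlzz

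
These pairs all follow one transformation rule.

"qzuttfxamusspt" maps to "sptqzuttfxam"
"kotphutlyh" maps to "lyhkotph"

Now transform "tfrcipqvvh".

vvhtfrci

Looking at the pairs, the operation is to move the last 3 characters to the front (rotate right by 3), then delete the last 2 characters.
For "tfrcipqvvh", step one produces "vvhtfrcipq"; step two turns that into "vvhtfrci".
(Check on "qzuttfxamusspt": → "sptqzuttfxamus" → "sptqzuttfxam" ✓)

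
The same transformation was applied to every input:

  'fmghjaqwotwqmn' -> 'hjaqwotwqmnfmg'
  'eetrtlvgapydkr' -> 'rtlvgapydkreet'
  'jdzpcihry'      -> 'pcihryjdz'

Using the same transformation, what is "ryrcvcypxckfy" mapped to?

Each output is the input with this applied: move the first 3 characters to the end (rotate left by 3).
On "ryrcvcypxckfy" that produces "cvcypxckfyryr".

cvcypxckfyryr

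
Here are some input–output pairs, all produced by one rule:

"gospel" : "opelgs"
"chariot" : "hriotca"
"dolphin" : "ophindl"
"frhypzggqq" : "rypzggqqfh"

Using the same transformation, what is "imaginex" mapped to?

mginexia

In each case the input is transformed by: move the first 2 characters to the end (rotate left by 2), then swap the first and last characters.
Applying both steps to "imaginex": "aginexim", then "mginexia".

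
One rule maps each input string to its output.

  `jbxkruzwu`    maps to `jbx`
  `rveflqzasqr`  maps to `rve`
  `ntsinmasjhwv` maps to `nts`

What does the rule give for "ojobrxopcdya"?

ojo

What's happening: keep only the first 3 characters.
So "ojobrxopcdya" becomes "ojo".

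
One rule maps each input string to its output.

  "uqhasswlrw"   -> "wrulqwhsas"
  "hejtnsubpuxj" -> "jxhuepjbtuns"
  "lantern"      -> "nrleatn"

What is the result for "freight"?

thfgrie

The pattern: move the last character to the front, then take characters alternately from the front and the back (1st, last, 2nd, 2nd-last, ...).
"freight" → "thfgrie".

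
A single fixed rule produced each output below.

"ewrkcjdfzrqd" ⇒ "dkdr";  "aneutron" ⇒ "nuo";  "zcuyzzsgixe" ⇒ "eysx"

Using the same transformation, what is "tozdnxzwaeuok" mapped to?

kdzet

Each output is the input with this applied: swap the first and last characters, then keep one character in every 3, starting at position 1 (positions 1st, 4th, 7th, ...).
"tozdnxzwaeuok" → "kozdnxzwaeuot" → "kdzet".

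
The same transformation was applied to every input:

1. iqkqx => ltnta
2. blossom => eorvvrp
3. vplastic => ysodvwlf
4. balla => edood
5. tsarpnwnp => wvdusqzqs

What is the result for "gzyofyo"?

jcbribr

Rule — shift every letter 3 places forward in the alphabet (wrapping around).
For "gzyofyo" the result is "jcbribr".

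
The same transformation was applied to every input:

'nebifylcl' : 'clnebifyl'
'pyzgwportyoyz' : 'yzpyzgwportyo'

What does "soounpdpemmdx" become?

dxsoounpdpemm

Each output is the input with this applied: move the last 2 characters to the front (rotate right by 2).
On "soounpdpemmdx" that produces "dxsoounpdpemm".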